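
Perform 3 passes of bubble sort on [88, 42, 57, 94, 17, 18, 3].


Initial: [88, 42, 57, 94, 17, 18, 3]
Pass 1: [42, 57, 88, 17, 18, 3, 94] (5 swaps)
Pass 2: [42, 57, 17, 18, 3, 88, 94] (3 swaps)
Pass 3: [42, 17, 18, 3, 57, 88, 94] (3 swaps)

After 3 passes: [42, 17, 18, 3, 57, 88, 94]


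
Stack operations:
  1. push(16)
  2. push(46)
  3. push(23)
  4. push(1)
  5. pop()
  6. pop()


push(16) -> [16]
push(46) -> [16, 46]
push(23) -> [16, 46, 23]
push(1) -> [16, 46, 23, 1]
pop()->1, [16, 46, 23]
pop()->23, [16, 46]

Final stack: [16, 46]


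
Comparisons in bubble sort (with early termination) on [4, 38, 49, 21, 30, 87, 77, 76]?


Algorithm: bubble sort (with early termination)
Input: [4, 38, 49, 21, 30, 87, 77, 76]
Sorted: [4, 21, 30, 38, 49, 76, 77, 87]

18


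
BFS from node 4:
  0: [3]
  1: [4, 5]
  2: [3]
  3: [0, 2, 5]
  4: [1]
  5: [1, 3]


Visit 4, enqueue [1]
Visit 1, enqueue [5]
Visit 5, enqueue [3]
Visit 3, enqueue [0, 2]
Visit 0, enqueue []
Visit 2, enqueue []

BFS order: [4, 1, 5, 3, 0, 2]


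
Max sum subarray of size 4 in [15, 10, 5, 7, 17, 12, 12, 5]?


[0:4]: 37
[1:5]: 39
[2:6]: 41
[3:7]: 48
[4:8]: 46

Max: 48 at [3:7]


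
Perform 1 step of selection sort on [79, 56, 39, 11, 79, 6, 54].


Initial: [79, 56, 39, 11, 79, 6, 54]
Step 1: min=6 at 5
  Swap: [6, 56, 39, 11, 79, 79, 54]

After 1 step: [6, 56, 39, 11, 79, 79, 54]


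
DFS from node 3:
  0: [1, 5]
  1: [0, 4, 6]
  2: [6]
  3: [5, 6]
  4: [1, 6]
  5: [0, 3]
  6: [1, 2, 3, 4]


Visit 3, push [6, 5]
Visit 5, push [0]
Visit 0, push [1]
Visit 1, push [6, 4]
Visit 4, push [6]
Visit 6, push [2]
Visit 2, push []

DFS order: [3, 5, 0, 1, 4, 6, 2]


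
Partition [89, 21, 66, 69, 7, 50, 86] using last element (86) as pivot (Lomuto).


Pivot: 86
  21 <= 86: swap -> [21, 89, 66, 69, 7, 50, 86]
  66 <= 86: swap -> [21, 66, 89, 69, 7, 50, 86]
  69 <= 86: swap -> [21, 66, 69, 89, 7, 50, 86]
  7 <= 86: swap -> [21, 66, 69, 7, 89, 50, 86]
  50 <= 86: swap -> [21, 66, 69, 7, 50, 89, 86]
Place pivot at 5: [21, 66, 69, 7, 50, 86, 89]

Partitioned: [21, 66, 69, 7, 50, 86, 89]


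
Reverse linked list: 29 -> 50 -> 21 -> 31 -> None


Step 1: curr=29, set curr.next=prev(None) | reversed so far: 29
Step 2: curr=50, set curr.next=prev(29) | reversed so far: 50 -> 29
Step 3: curr=21, set curr.next=prev(50) | reversed so far: 21 -> 50 -> 29
Step 4: curr=31, set curr.next=prev(21) | reversed so far: 31 -> 21 -> 50 -> 29

31 -> 21 -> 50 -> 29 -> None


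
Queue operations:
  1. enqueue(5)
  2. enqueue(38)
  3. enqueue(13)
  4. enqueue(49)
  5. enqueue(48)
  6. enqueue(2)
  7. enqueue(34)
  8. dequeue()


enqueue(5) -> [5]
enqueue(38) -> [5, 38]
enqueue(13) -> [5, 38, 13]
enqueue(49) -> [5, 38, 13, 49]
enqueue(48) -> [5, 38, 13, 49, 48]
enqueue(2) -> [5, 38, 13, 49, 48, 2]
enqueue(34) -> [5, 38, 13, 49, 48, 2, 34]
dequeue()->5, [38, 13, 49, 48, 2, 34]

Final queue: [38, 13, 49, 48, 2, 34]


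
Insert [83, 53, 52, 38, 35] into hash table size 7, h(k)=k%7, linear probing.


Insert 83: h=6 -> slot 6
Insert 53: h=4 -> slot 4
Insert 52: h=3 -> slot 3
Insert 38: h=3, 2 probes -> slot 5
Insert 35: h=0 -> slot 0

Table: [35, None, None, 52, 53, 38, 83]


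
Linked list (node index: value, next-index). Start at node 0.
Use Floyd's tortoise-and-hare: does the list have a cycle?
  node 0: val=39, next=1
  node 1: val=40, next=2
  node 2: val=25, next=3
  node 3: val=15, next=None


Floyd's tortoise (slow, +1) and hare (fast, +2):
  init: slow=0, fast=0
  step 1: slow=1, fast=2
  step 2: fast 2->3->None, no cycle

Cycle: no


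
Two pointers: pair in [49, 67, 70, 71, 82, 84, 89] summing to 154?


lo=0(49)+hi=6(89)=138
lo=1(67)+hi=6(89)=156
lo=1(67)+hi=5(84)=151
lo=2(70)+hi=5(84)=154

Yes: 70+84=154


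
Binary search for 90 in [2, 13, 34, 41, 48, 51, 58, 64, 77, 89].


Step 1: lo=0, hi=9, mid=4, val=48
Step 2: lo=5, hi=9, mid=7, val=64
Step 3: lo=8, hi=9, mid=8, val=77
Step 4: lo=9, hi=9, mid=9, val=89

Not found


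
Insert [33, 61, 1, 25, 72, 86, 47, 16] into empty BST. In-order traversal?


Insert 33: root
Insert 61: R from 33
Insert 1: L from 33
Insert 25: L from 33 -> R from 1
Insert 72: R from 33 -> R from 61
Insert 86: R from 33 -> R from 61 -> R from 72
Insert 47: R from 33 -> L from 61
Insert 16: L from 33 -> R from 1 -> L from 25

In-order: [1, 16, 25, 33, 47, 61, 72, 86]


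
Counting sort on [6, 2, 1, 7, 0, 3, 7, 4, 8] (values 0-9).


Input: [6, 2, 1, 7, 0, 3, 7, 4, 8]
Counts: [1, 1, 1, 1, 1, 0, 1, 2, 1, 0]

Sorted: [0, 1, 2, 3, 4, 6, 7, 7, 8]


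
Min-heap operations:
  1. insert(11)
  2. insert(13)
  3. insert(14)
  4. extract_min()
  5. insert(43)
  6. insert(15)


insert(11) -> [11]
insert(13) -> [11, 13]
insert(14) -> [11, 13, 14]
extract_min()->11, [13, 14]
insert(43) -> [13, 14, 43]
insert(15) -> [13, 14, 43, 15]

Final heap: [13, 14, 43, 15]


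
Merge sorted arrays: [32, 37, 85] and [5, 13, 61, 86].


Take 5 from B
Take 13 from B
Take 32 from A
Take 37 from A
Take 61 from B
Take 85 from A

Merged: [5, 13, 32, 37, 61, 85, 86]


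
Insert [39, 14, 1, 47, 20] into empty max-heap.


Insert 39: [39]
Insert 14: [39, 14]
Insert 1: [39, 14, 1]
Insert 47: [47, 39, 1, 14]
Insert 20: [47, 39, 1, 14, 20]

Final heap: [47, 39, 1, 14, 20]


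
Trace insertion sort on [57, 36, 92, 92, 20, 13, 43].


Initial: [57, 36, 92, 92, 20, 13, 43]
Insert 36: [36, 57, 92, 92, 20, 13, 43]
Insert 92: [36, 57, 92, 92, 20, 13, 43]
Insert 92: [36, 57, 92, 92, 20, 13, 43]
Insert 20: [20, 36, 57, 92, 92, 13, 43]
Insert 13: [13, 20, 36, 57, 92, 92, 43]
Insert 43: [13, 20, 36, 43, 57, 92, 92]

Sorted: [13, 20, 36, 43, 57, 92, 92]


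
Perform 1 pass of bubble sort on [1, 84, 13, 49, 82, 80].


Initial: [1, 84, 13, 49, 82, 80]
Pass 1: [1, 13, 49, 82, 80, 84] (4 swaps)

After 1 pass: [1, 13, 49, 82, 80, 84]


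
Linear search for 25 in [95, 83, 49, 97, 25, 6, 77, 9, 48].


i=0: 95!=25
i=1: 83!=25
i=2: 49!=25
i=3: 97!=25
i=4: 25==25 found!

Found at 4, 5 comps


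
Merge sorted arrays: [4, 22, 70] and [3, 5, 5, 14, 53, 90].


Take 3 from B
Take 4 from A
Take 5 from B
Take 5 from B
Take 14 from B
Take 22 from A
Take 53 from B
Take 70 from A

Merged: [3, 4, 5, 5, 14, 22, 53, 70, 90]


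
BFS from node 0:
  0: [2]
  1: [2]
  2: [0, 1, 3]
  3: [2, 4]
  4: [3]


Visit 0, enqueue [2]
Visit 2, enqueue [1, 3]
Visit 1, enqueue []
Visit 3, enqueue [4]
Visit 4, enqueue []

BFS order: [0, 2, 1, 3, 4]


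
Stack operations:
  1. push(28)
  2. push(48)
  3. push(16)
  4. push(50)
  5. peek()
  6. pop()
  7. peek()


push(28) -> [28]
push(48) -> [28, 48]
push(16) -> [28, 48, 16]
push(50) -> [28, 48, 16, 50]
peek()->50
pop()->50, [28, 48, 16]
peek()->16

Final stack: [28, 48, 16]


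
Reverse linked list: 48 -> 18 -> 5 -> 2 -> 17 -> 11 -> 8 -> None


Step 1: curr=48, set curr.next=prev(None) | reversed so far: 48
Step 2: curr=18, set curr.next=prev(48) | reversed so far: 18 -> 48
Step 3: curr=5, set curr.next=prev(18) | reversed so far: 5 -> 18 -> 48
Step 4: curr=2, set curr.next=prev(5) | reversed so far: 2 -> 5 -> 18 -> 48
Step 5: curr=17, set curr.next=prev(2) | reversed so far: 17 -> 2 -> 5 -> 18 -> 48
Step 6: curr=11, set curr.next=prev(17) | reversed so far: 11 -> 17 -> 2 -> 5 -> 18 -> 48
Step 7: curr=8, set curr.next=prev(11) | reversed so far: 8 -> 11 -> 17 -> 2 -> 5 -> 18 -> 48

8 -> 11 -> 17 -> 2 -> 5 -> 18 -> 48 -> None


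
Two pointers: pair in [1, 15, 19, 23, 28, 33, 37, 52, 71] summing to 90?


lo=0(1)+hi=8(71)=72
lo=1(15)+hi=8(71)=86
lo=2(19)+hi=8(71)=90

Yes: 19+71=90


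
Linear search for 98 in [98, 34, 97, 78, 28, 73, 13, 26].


i=0: 98==98 found!

Found at 0, 1 comps


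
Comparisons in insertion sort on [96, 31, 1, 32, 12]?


Algorithm: insertion sort
Input: [96, 31, 1, 32, 12]
Sorted: [1, 12, 31, 32, 96]

9


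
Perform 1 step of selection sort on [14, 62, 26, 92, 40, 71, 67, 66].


Initial: [14, 62, 26, 92, 40, 71, 67, 66]
Step 1: min=14 at 0
  Swap: [14, 62, 26, 92, 40, 71, 67, 66]

After 1 step: [14, 62, 26, 92, 40, 71, 67, 66]


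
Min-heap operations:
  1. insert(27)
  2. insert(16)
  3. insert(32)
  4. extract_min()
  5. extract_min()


insert(27) -> [27]
insert(16) -> [16, 27]
insert(32) -> [16, 27, 32]
extract_min()->16, [27, 32]
extract_min()->27, [32]

Final heap: [32]


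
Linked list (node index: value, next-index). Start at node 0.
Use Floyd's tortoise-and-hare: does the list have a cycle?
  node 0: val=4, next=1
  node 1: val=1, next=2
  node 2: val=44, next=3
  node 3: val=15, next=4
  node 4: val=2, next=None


Floyd's tortoise (slow, +1) and hare (fast, +2):
  init: slow=0, fast=0
  step 1: slow=1, fast=2
  step 2: slow=2, fast=4
  step 3: fast -> None, no cycle

Cycle: no


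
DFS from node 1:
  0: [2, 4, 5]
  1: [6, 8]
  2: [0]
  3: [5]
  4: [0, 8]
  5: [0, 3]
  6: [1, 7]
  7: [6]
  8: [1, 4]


Visit 1, push [8, 6]
Visit 6, push [7]
Visit 7, push []
Visit 8, push [4]
Visit 4, push [0]
Visit 0, push [5, 2]
Visit 2, push []
Visit 5, push [3]
Visit 3, push []

DFS order: [1, 6, 7, 8, 4, 0, 2, 5, 3]


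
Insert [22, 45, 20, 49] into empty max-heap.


Insert 22: [22]
Insert 45: [45, 22]
Insert 20: [45, 22, 20]
Insert 49: [49, 45, 20, 22]

Final heap: [49, 45, 20, 22]


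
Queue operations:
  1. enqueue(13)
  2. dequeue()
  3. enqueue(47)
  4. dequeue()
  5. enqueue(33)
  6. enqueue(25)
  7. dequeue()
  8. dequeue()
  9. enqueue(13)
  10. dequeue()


enqueue(13) -> [13]
dequeue()->13, []
enqueue(47) -> [47]
dequeue()->47, []
enqueue(33) -> [33]
enqueue(25) -> [33, 25]
dequeue()->33, [25]
dequeue()->25, []
enqueue(13) -> [13]
dequeue()->13, []

Final queue: []


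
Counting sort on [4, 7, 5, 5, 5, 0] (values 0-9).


Input: [4, 7, 5, 5, 5, 0]
Counts: [1, 0, 0, 0, 1, 3, 0, 1, 0, 0]

Sorted: [0, 4, 5, 5, 5, 7]


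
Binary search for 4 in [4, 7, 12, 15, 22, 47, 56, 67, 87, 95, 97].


Step 1: lo=0, hi=10, mid=5, val=47
Step 2: lo=0, hi=4, mid=2, val=12
Step 3: lo=0, hi=1, mid=0, val=4

Found at index 0


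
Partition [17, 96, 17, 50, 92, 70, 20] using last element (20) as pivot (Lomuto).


Pivot: 20
  17 <= 20: advance i (no swap)
  17 <= 20: swap -> [17, 17, 96, 50, 92, 70, 20]
Place pivot at 2: [17, 17, 20, 50, 92, 70, 96]

Partitioned: [17, 17, 20, 50, 92, 70, 96]


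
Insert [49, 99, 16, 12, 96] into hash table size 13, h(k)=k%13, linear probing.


Insert 49: h=10 -> slot 10
Insert 99: h=8 -> slot 8
Insert 16: h=3 -> slot 3
Insert 12: h=12 -> slot 12
Insert 96: h=5 -> slot 5

Table: [None, None, None, 16, None, 96, None, None, 99, None, 49, None, 12]


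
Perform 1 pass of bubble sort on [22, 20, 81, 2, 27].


Initial: [22, 20, 81, 2, 27]
Pass 1: [20, 22, 2, 27, 81] (3 swaps)

After 1 pass: [20, 22, 2, 27, 81]


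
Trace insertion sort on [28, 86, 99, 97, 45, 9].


Initial: [28, 86, 99, 97, 45, 9]
Insert 86: [28, 86, 99, 97, 45, 9]
Insert 99: [28, 86, 99, 97, 45, 9]
Insert 97: [28, 86, 97, 99, 45, 9]
Insert 45: [28, 45, 86, 97, 99, 9]
Insert 9: [9, 28, 45, 86, 97, 99]

Sorted: [9, 28, 45, 86, 97, 99]


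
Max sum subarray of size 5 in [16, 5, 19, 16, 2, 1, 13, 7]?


[0:5]: 58
[1:6]: 43
[2:7]: 51
[3:8]: 39

Max: 58 at [0:5]


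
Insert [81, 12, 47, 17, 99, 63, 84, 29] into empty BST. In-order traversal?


Insert 81: root
Insert 12: L from 81
Insert 47: L from 81 -> R from 12
Insert 17: L from 81 -> R from 12 -> L from 47
Insert 99: R from 81
Insert 63: L from 81 -> R from 12 -> R from 47
Insert 84: R from 81 -> L from 99
Insert 29: L from 81 -> R from 12 -> L from 47 -> R from 17

In-order: [12, 17, 29, 47, 63, 81, 84, 99]


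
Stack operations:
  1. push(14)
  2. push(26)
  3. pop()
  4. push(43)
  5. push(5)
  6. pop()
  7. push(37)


push(14) -> [14]
push(26) -> [14, 26]
pop()->26, [14]
push(43) -> [14, 43]
push(5) -> [14, 43, 5]
pop()->5, [14, 43]
push(37) -> [14, 43, 37]

Final stack: [14, 43, 37]


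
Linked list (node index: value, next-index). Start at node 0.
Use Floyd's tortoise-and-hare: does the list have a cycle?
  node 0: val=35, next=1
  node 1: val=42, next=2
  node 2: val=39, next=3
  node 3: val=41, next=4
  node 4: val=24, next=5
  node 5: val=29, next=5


Floyd's tortoise (slow, +1) and hare (fast, +2):
  init: slow=0, fast=0
  step 1: slow=1, fast=2
  step 2: slow=2, fast=4
  step 3: slow=3, fast=5
  step 4: slow=4, fast=5
  step 5: slow=5, fast=5
  slow == fast at node 5: cycle detected

Cycle: yes


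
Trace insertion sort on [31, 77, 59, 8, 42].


Initial: [31, 77, 59, 8, 42]
Insert 77: [31, 77, 59, 8, 42]
Insert 59: [31, 59, 77, 8, 42]
Insert 8: [8, 31, 59, 77, 42]
Insert 42: [8, 31, 42, 59, 77]

Sorted: [8, 31, 42, 59, 77]


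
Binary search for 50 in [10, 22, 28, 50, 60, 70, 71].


Step 1: lo=0, hi=6, mid=3, val=50

Found at index 3


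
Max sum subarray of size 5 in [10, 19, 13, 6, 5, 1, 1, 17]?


[0:5]: 53
[1:6]: 44
[2:7]: 26
[3:8]: 30

Max: 53 at [0:5]


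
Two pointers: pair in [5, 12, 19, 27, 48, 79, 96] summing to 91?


lo=0(5)+hi=6(96)=101
lo=0(5)+hi=5(79)=84
lo=1(12)+hi=5(79)=91

Yes: 12+79=91


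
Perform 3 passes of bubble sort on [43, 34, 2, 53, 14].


Initial: [43, 34, 2, 53, 14]
Pass 1: [34, 2, 43, 14, 53] (3 swaps)
Pass 2: [2, 34, 14, 43, 53] (2 swaps)
Pass 3: [2, 14, 34, 43, 53] (1 swaps)

After 3 passes: [2, 14, 34, 43, 53]


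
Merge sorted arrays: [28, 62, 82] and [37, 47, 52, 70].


Take 28 from A
Take 37 from B
Take 47 from B
Take 52 from B
Take 62 from A
Take 70 from B

Merged: [28, 37, 47, 52, 62, 70, 82]


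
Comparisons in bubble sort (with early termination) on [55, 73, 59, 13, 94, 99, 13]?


Algorithm: bubble sort (with early termination)
Input: [55, 73, 59, 13, 94, 99, 13]
Sorted: [13, 13, 55, 59, 73, 94, 99]

21


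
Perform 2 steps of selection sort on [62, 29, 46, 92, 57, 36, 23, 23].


Initial: [62, 29, 46, 92, 57, 36, 23, 23]
Step 1: min=23 at 6
  Swap: [23, 29, 46, 92, 57, 36, 62, 23]
Step 2: min=23 at 7
  Swap: [23, 23, 46, 92, 57, 36, 62, 29]

After 2 steps: [23, 23, 46, 92, 57, 36, 62, 29]


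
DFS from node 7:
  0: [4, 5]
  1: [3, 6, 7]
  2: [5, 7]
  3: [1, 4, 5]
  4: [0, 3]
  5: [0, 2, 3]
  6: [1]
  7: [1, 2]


Visit 7, push [2, 1]
Visit 1, push [6, 3]
Visit 3, push [5, 4]
Visit 4, push [0]
Visit 0, push [5]
Visit 5, push [2]
Visit 2, push []
Visit 6, push []

DFS order: [7, 1, 3, 4, 0, 5, 2, 6]


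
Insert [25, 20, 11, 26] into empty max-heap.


Insert 25: [25]
Insert 20: [25, 20]
Insert 11: [25, 20, 11]
Insert 26: [26, 25, 11, 20]

Final heap: [26, 25, 11, 20]


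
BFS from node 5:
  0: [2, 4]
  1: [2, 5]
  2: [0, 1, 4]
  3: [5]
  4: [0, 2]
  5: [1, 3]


Visit 5, enqueue [1, 3]
Visit 1, enqueue [2]
Visit 3, enqueue []
Visit 2, enqueue [0, 4]
Visit 0, enqueue []
Visit 4, enqueue []

BFS order: [5, 1, 3, 2, 0, 4]


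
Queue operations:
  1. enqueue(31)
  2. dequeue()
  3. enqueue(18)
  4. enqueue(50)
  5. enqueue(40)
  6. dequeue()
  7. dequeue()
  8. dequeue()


enqueue(31) -> [31]
dequeue()->31, []
enqueue(18) -> [18]
enqueue(50) -> [18, 50]
enqueue(40) -> [18, 50, 40]
dequeue()->18, [50, 40]
dequeue()->50, [40]
dequeue()->40, []

Final queue: []


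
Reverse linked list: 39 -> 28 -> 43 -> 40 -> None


Step 1: curr=39, set curr.next=prev(None) | reversed so far: 39
Step 2: curr=28, set curr.next=prev(39) | reversed so far: 28 -> 39
Step 3: curr=43, set curr.next=prev(28) | reversed so far: 43 -> 28 -> 39
Step 4: curr=40, set curr.next=prev(43) | reversed so far: 40 -> 43 -> 28 -> 39

40 -> 43 -> 28 -> 39 -> None


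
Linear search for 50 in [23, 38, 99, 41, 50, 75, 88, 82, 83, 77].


i=0: 23!=50
i=1: 38!=50
i=2: 99!=50
i=3: 41!=50
i=4: 50==50 found!

Found at 4, 5 comps


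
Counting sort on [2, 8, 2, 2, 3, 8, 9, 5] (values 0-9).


Input: [2, 8, 2, 2, 3, 8, 9, 5]
Counts: [0, 0, 3, 1, 0, 1, 0, 0, 2, 1]

Sorted: [2, 2, 2, 3, 5, 8, 8, 9]


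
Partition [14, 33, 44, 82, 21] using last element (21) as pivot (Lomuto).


Pivot: 21
  14 <= 21: advance i (no swap)
Place pivot at 1: [14, 21, 44, 82, 33]

Partitioned: [14, 21, 44, 82, 33]


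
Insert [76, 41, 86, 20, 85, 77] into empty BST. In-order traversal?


Insert 76: root
Insert 41: L from 76
Insert 86: R from 76
Insert 20: L from 76 -> L from 41
Insert 85: R from 76 -> L from 86
Insert 77: R from 76 -> L from 86 -> L from 85

In-order: [20, 41, 76, 77, 85, 86]


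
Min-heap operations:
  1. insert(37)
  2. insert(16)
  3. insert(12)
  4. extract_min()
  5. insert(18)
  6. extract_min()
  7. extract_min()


insert(37) -> [37]
insert(16) -> [16, 37]
insert(12) -> [12, 37, 16]
extract_min()->12, [16, 37]
insert(18) -> [16, 37, 18]
extract_min()->16, [18, 37]
extract_min()->18, [37]

Final heap: [37]


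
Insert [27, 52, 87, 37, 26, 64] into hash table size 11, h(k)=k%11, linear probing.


Insert 27: h=5 -> slot 5
Insert 52: h=8 -> slot 8
Insert 87: h=10 -> slot 10
Insert 37: h=4 -> slot 4
Insert 26: h=4, 2 probes -> slot 6
Insert 64: h=9 -> slot 9

Table: [None, None, None, None, 37, 27, 26, None, 52, 64, 87]


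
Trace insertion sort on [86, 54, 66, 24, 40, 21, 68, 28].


Initial: [86, 54, 66, 24, 40, 21, 68, 28]
Insert 54: [54, 86, 66, 24, 40, 21, 68, 28]
Insert 66: [54, 66, 86, 24, 40, 21, 68, 28]
Insert 24: [24, 54, 66, 86, 40, 21, 68, 28]
Insert 40: [24, 40, 54, 66, 86, 21, 68, 28]
Insert 21: [21, 24, 40, 54, 66, 86, 68, 28]
Insert 68: [21, 24, 40, 54, 66, 68, 86, 28]
Insert 28: [21, 24, 28, 40, 54, 66, 68, 86]

Sorted: [21, 24, 28, 40, 54, 66, 68, 86]


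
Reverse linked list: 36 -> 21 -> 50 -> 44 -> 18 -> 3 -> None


Step 1: curr=36, set curr.next=prev(None) | reversed so far: 36
Step 2: curr=21, set curr.next=prev(36) | reversed so far: 21 -> 36
Step 3: curr=50, set curr.next=prev(21) | reversed so far: 50 -> 21 -> 36
Step 4: curr=44, set curr.next=prev(50) | reversed so far: 44 -> 50 -> 21 -> 36
Step 5: curr=18, set curr.next=prev(44) | reversed so far: 18 -> 44 -> 50 -> 21 -> 36
Step 6: curr=3, set curr.next=prev(18) | reversed so far: 3 -> 18 -> 44 -> 50 -> 21 -> 36

3 -> 18 -> 44 -> 50 -> 21 -> 36 -> None


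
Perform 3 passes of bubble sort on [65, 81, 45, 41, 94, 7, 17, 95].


Initial: [65, 81, 45, 41, 94, 7, 17, 95]
Pass 1: [65, 45, 41, 81, 7, 17, 94, 95] (4 swaps)
Pass 2: [45, 41, 65, 7, 17, 81, 94, 95] (4 swaps)
Pass 3: [41, 45, 7, 17, 65, 81, 94, 95] (3 swaps)

After 3 passes: [41, 45, 7, 17, 65, 81, 94, 95]


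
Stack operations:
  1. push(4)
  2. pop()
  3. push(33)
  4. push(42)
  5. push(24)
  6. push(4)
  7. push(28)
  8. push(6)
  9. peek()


push(4) -> [4]
pop()->4, []
push(33) -> [33]
push(42) -> [33, 42]
push(24) -> [33, 42, 24]
push(4) -> [33, 42, 24, 4]
push(28) -> [33, 42, 24, 4, 28]
push(6) -> [33, 42, 24, 4, 28, 6]
peek()->6

Final stack: [33, 42, 24, 4, 28, 6]


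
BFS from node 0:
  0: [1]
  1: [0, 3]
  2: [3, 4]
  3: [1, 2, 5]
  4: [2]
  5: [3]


Visit 0, enqueue [1]
Visit 1, enqueue [3]
Visit 3, enqueue [2, 5]
Visit 2, enqueue [4]
Visit 5, enqueue []
Visit 4, enqueue []

BFS order: [0, 1, 3, 2, 5, 4]


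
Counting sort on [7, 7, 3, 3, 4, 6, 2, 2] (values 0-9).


Input: [7, 7, 3, 3, 4, 6, 2, 2]
Counts: [0, 0, 2, 2, 1, 0, 1, 2, 0, 0]

Sorted: [2, 2, 3, 3, 4, 6, 7, 7]


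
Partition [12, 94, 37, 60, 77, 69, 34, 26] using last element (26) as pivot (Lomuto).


Pivot: 26
  12 <= 26: advance i (no swap)
Place pivot at 1: [12, 26, 37, 60, 77, 69, 34, 94]

Partitioned: [12, 26, 37, 60, 77, 69, 34, 94]


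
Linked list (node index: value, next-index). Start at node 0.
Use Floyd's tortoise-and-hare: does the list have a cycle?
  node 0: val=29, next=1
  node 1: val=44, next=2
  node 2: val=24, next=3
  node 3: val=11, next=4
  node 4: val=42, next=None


Floyd's tortoise (slow, +1) and hare (fast, +2):
  init: slow=0, fast=0
  step 1: slow=1, fast=2
  step 2: slow=2, fast=4
  step 3: fast -> None, no cycle

Cycle: no


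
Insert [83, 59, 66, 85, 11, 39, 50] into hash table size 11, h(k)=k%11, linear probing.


Insert 83: h=6 -> slot 6
Insert 59: h=4 -> slot 4
Insert 66: h=0 -> slot 0
Insert 85: h=8 -> slot 8
Insert 11: h=0, 1 probes -> slot 1
Insert 39: h=6, 1 probes -> slot 7
Insert 50: h=6, 3 probes -> slot 9

Table: [66, 11, None, None, 59, None, 83, 39, 85, 50, None]


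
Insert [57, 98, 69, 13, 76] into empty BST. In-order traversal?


Insert 57: root
Insert 98: R from 57
Insert 69: R from 57 -> L from 98
Insert 13: L from 57
Insert 76: R from 57 -> L from 98 -> R from 69

In-order: [13, 57, 69, 76, 98]


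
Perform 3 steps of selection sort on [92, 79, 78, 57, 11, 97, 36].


Initial: [92, 79, 78, 57, 11, 97, 36]
Step 1: min=11 at 4
  Swap: [11, 79, 78, 57, 92, 97, 36]
Step 2: min=36 at 6
  Swap: [11, 36, 78, 57, 92, 97, 79]
Step 3: min=57 at 3
  Swap: [11, 36, 57, 78, 92, 97, 79]

After 3 steps: [11, 36, 57, 78, 92, 97, 79]


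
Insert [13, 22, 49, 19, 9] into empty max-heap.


Insert 13: [13]
Insert 22: [22, 13]
Insert 49: [49, 13, 22]
Insert 19: [49, 19, 22, 13]
Insert 9: [49, 19, 22, 13, 9]

Final heap: [49, 19, 22, 13, 9]


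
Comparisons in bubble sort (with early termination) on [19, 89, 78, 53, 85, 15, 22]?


Algorithm: bubble sort (with early termination)
Input: [19, 89, 78, 53, 85, 15, 22]
Sorted: [15, 19, 22, 53, 78, 85, 89]

21


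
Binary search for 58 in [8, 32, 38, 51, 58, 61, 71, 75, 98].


Step 1: lo=0, hi=8, mid=4, val=58

Found at index 4


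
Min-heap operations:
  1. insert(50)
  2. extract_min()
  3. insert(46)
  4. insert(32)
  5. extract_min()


insert(50) -> [50]
extract_min()->50, []
insert(46) -> [46]
insert(32) -> [32, 46]
extract_min()->32, [46]

Final heap: [46]


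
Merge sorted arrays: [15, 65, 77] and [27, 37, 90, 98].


Take 15 from A
Take 27 from B
Take 37 from B
Take 65 from A
Take 77 from A

Merged: [15, 27, 37, 65, 77, 90, 98]


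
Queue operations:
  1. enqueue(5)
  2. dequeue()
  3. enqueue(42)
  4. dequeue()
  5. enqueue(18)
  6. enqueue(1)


enqueue(5) -> [5]
dequeue()->5, []
enqueue(42) -> [42]
dequeue()->42, []
enqueue(18) -> [18]
enqueue(1) -> [18, 1]

Final queue: [18, 1]


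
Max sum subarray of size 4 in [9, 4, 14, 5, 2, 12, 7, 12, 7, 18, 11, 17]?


[0:4]: 32
[1:5]: 25
[2:6]: 33
[3:7]: 26
[4:8]: 33
[5:9]: 38
[6:10]: 44
[7:11]: 48
[8:12]: 53

Max: 53 at [8:12]


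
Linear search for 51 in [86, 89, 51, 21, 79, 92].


i=0: 86!=51
i=1: 89!=51
i=2: 51==51 found!

Found at 2, 3 comps


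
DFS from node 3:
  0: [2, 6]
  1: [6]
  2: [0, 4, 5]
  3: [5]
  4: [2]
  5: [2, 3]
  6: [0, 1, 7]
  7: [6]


Visit 3, push [5]
Visit 5, push [2]
Visit 2, push [4, 0]
Visit 0, push [6]
Visit 6, push [7, 1]
Visit 1, push []
Visit 7, push []
Visit 4, push []

DFS order: [3, 5, 2, 0, 6, 1, 7, 4]


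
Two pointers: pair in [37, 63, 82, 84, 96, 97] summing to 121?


lo=0(37)+hi=5(97)=134
lo=0(37)+hi=4(96)=133
lo=0(37)+hi=3(84)=121

Yes: 37+84=121


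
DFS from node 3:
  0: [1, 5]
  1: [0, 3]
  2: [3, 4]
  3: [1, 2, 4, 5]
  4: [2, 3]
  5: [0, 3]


Visit 3, push [5, 4, 2, 1]
Visit 1, push [0]
Visit 0, push [5]
Visit 5, push []
Visit 2, push [4]
Visit 4, push []

DFS order: [3, 1, 0, 5, 2, 4]


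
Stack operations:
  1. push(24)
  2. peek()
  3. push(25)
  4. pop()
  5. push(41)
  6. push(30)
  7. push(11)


push(24) -> [24]
peek()->24
push(25) -> [24, 25]
pop()->25, [24]
push(41) -> [24, 41]
push(30) -> [24, 41, 30]
push(11) -> [24, 41, 30, 11]

Final stack: [24, 41, 30, 11]


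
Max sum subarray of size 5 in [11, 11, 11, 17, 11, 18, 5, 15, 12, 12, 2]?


[0:5]: 61
[1:6]: 68
[2:7]: 62
[3:8]: 66
[4:9]: 61
[5:10]: 62
[6:11]: 46

Max: 68 at [1:6]


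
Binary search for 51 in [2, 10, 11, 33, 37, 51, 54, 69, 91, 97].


Step 1: lo=0, hi=9, mid=4, val=37
Step 2: lo=5, hi=9, mid=7, val=69
Step 3: lo=5, hi=6, mid=5, val=51

Found at index 5


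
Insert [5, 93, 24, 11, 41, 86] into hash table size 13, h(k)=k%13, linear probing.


Insert 5: h=5 -> slot 5
Insert 93: h=2 -> slot 2
Insert 24: h=11 -> slot 11
Insert 11: h=11, 1 probes -> slot 12
Insert 41: h=2, 1 probes -> slot 3
Insert 86: h=8 -> slot 8

Table: [None, None, 93, 41, None, 5, None, None, 86, None, None, 24, 11]


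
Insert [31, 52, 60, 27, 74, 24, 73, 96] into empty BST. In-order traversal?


Insert 31: root
Insert 52: R from 31
Insert 60: R from 31 -> R from 52
Insert 27: L from 31
Insert 74: R from 31 -> R from 52 -> R from 60
Insert 24: L from 31 -> L from 27
Insert 73: R from 31 -> R from 52 -> R from 60 -> L from 74
Insert 96: R from 31 -> R from 52 -> R from 60 -> R from 74

In-order: [24, 27, 31, 52, 60, 73, 74, 96]


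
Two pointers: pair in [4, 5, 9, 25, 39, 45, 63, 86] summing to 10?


lo=0(4)+hi=7(86)=90
lo=0(4)+hi=6(63)=67
lo=0(4)+hi=5(45)=49
lo=0(4)+hi=4(39)=43
lo=0(4)+hi=3(25)=29
lo=0(4)+hi=2(9)=13
lo=0(4)+hi=1(5)=9

No pair found


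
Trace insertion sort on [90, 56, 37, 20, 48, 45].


Initial: [90, 56, 37, 20, 48, 45]
Insert 56: [56, 90, 37, 20, 48, 45]
Insert 37: [37, 56, 90, 20, 48, 45]
Insert 20: [20, 37, 56, 90, 48, 45]
Insert 48: [20, 37, 48, 56, 90, 45]
Insert 45: [20, 37, 45, 48, 56, 90]

Sorted: [20, 37, 45, 48, 56, 90]


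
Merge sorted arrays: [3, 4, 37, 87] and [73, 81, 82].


Take 3 from A
Take 4 from A
Take 37 from A
Take 73 from B
Take 81 from B
Take 82 from B

Merged: [3, 4, 37, 73, 81, 82, 87]


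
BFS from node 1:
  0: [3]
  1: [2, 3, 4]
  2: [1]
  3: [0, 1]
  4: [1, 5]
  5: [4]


Visit 1, enqueue [2, 3, 4]
Visit 2, enqueue []
Visit 3, enqueue [0]
Visit 4, enqueue [5]
Visit 0, enqueue []
Visit 5, enqueue []

BFS order: [1, 2, 3, 4, 0, 5]


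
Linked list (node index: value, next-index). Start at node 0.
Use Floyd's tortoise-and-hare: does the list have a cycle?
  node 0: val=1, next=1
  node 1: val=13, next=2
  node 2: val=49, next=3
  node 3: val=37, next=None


Floyd's tortoise (slow, +1) and hare (fast, +2):
  init: slow=0, fast=0
  step 1: slow=1, fast=2
  step 2: fast 2->3->None, no cycle

Cycle: no


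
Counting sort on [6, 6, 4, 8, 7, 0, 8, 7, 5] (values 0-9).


Input: [6, 6, 4, 8, 7, 0, 8, 7, 5]
Counts: [1, 0, 0, 0, 1, 1, 2, 2, 2, 0]

Sorted: [0, 4, 5, 6, 6, 7, 7, 8, 8]


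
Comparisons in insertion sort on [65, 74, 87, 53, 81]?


Algorithm: insertion sort
Input: [65, 74, 87, 53, 81]
Sorted: [53, 65, 74, 81, 87]

7


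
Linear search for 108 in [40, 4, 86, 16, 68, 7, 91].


i=0: 40!=108
i=1: 4!=108
i=2: 86!=108
i=3: 16!=108
i=4: 68!=108
i=5: 7!=108
i=6: 91!=108

Not found, 7 comps


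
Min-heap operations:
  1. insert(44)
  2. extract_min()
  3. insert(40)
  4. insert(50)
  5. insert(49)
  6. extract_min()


insert(44) -> [44]
extract_min()->44, []
insert(40) -> [40]
insert(50) -> [40, 50]
insert(49) -> [40, 50, 49]
extract_min()->40, [49, 50]

Final heap: [49, 50]


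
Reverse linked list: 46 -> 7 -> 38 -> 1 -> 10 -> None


Step 1: curr=46, set curr.next=prev(None) | reversed so far: 46
Step 2: curr=7, set curr.next=prev(46) | reversed so far: 7 -> 46
Step 3: curr=38, set curr.next=prev(7) | reversed so far: 38 -> 7 -> 46
Step 4: curr=1, set curr.next=prev(38) | reversed so far: 1 -> 38 -> 7 -> 46
Step 5: curr=10, set curr.next=prev(1) | reversed so far: 10 -> 1 -> 38 -> 7 -> 46

10 -> 1 -> 38 -> 7 -> 46 -> None


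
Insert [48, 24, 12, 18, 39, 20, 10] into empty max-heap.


Insert 48: [48]
Insert 24: [48, 24]
Insert 12: [48, 24, 12]
Insert 18: [48, 24, 12, 18]
Insert 39: [48, 39, 12, 18, 24]
Insert 20: [48, 39, 20, 18, 24, 12]
Insert 10: [48, 39, 20, 18, 24, 12, 10]

Final heap: [48, 39, 20, 18, 24, 12, 10]


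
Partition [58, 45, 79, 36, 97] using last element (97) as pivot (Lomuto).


Pivot: 97
  58 <= 97: advance i (no swap)
  45 <= 97: advance i (no swap)
  79 <= 97: advance i (no swap)
  36 <= 97: advance i (no swap)
Place pivot at 4: [58, 45, 79, 36, 97]

Partitioned: [58, 45, 79, 36, 97]


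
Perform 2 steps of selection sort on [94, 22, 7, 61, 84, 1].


Initial: [94, 22, 7, 61, 84, 1]
Step 1: min=1 at 5
  Swap: [1, 22, 7, 61, 84, 94]
Step 2: min=7 at 2
  Swap: [1, 7, 22, 61, 84, 94]

After 2 steps: [1, 7, 22, 61, 84, 94]


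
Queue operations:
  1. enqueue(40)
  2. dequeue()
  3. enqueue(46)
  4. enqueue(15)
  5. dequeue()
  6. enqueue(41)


enqueue(40) -> [40]
dequeue()->40, []
enqueue(46) -> [46]
enqueue(15) -> [46, 15]
dequeue()->46, [15]
enqueue(41) -> [15, 41]

Final queue: [15, 41]


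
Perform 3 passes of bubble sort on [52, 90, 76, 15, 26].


Initial: [52, 90, 76, 15, 26]
Pass 1: [52, 76, 15, 26, 90] (3 swaps)
Pass 2: [52, 15, 26, 76, 90] (2 swaps)
Pass 3: [15, 26, 52, 76, 90] (2 swaps)

After 3 passes: [15, 26, 52, 76, 90]


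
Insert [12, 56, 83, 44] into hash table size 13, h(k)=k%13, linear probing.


Insert 12: h=12 -> slot 12
Insert 56: h=4 -> slot 4
Insert 83: h=5 -> slot 5
Insert 44: h=5, 1 probes -> slot 6

Table: [None, None, None, None, 56, 83, 44, None, None, None, None, None, 12]


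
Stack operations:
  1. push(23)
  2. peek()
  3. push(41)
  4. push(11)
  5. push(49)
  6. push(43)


push(23) -> [23]
peek()->23
push(41) -> [23, 41]
push(11) -> [23, 41, 11]
push(49) -> [23, 41, 11, 49]
push(43) -> [23, 41, 11, 49, 43]

Final stack: [23, 41, 11, 49, 43]


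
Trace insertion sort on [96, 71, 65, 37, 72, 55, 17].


Initial: [96, 71, 65, 37, 72, 55, 17]
Insert 71: [71, 96, 65, 37, 72, 55, 17]
Insert 65: [65, 71, 96, 37, 72, 55, 17]
Insert 37: [37, 65, 71, 96, 72, 55, 17]
Insert 72: [37, 65, 71, 72, 96, 55, 17]
Insert 55: [37, 55, 65, 71, 72, 96, 17]
Insert 17: [17, 37, 55, 65, 71, 72, 96]

Sorted: [17, 37, 55, 65, 71, 72, 96]


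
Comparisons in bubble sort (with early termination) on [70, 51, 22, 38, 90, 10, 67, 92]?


Algorithm: bubble sort (with early termination)
Input: [70, 51, 22, 38, 90, 10, 67, 92]
Sorted: [10, 22, 38, 51, 67, 70, 90, 92]

27


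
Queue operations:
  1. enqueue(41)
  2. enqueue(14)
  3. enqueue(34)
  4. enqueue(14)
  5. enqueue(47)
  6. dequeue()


enqueue(41) -> [41]
enqueue(14) -> [41, 14]
enqueue(34) -> [41, 14, 34]
enqueue(14) -> [41, 14, 34, 14]
enqueue(47) -> [41, 14, 34, 14, 47]
dequeue()->41, [14, 34, 14, 47]

Final queue: [14, 34, 14, 47]


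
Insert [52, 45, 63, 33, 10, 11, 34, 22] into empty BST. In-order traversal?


Insert 52: root
Insert 45: L from 52
Insert 63: R from 52
Insert 33: L from 52 -> L from 45
Insert 10: L from 52 -> L from 45 -> L from 33
Insert 11: L from 52 -> L from 45 -> L from 33 -> R from 10
Insert 34: L from 52 -> L from 45 -> R from 33
Insert 22: L from 52 -> L from 45 -> L from 33 -> R from 10 -> R from 11

In-order: [10, 11, 22, 33, 34, 45, 52, 63]


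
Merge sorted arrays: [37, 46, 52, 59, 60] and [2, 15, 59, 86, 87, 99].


Take 2 from B
Take 15 from B
Take 37 from A
Take 46 from A
Take 52 from A
Take 59 from A
Take 59 from B
Take 60 from A

Merged: [2, 15, 37, 46, 52, 59, 59, 60, 86, 87, 99]


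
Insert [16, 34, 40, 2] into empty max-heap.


Insert 16: [16]
Insert 34: [34, 16]
Insert 40: [40, 16, 34]
Insert 2: [40, 16, 34, 2]

Final heap: [40, 16, 34, 2]


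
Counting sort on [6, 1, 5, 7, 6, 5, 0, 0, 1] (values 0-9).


Input: [6, 1, 5, 7, 6, 5, 0, 0, 1]
Counts: [2, 2, 0, 0, 0, 2, 2, 1, 0, 0]

Sorted: [0, 0, 1, 1, 5, 5, 6, 6, 7]


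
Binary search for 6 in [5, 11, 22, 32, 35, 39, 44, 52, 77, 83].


Step 1: lo=0, hi=9, mid=4, val=35
Step 2: lo=0, hi=3, mid=1, val=11
Step 3: lo=0, hi=0, mid=0, val=5

Not found


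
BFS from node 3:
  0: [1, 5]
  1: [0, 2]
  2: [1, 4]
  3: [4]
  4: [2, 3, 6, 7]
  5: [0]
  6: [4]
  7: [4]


Visit 3, enqueue [4]
Visit 4, enqueue [2, 6, 7]
Visit 2, enqueue [1]
Visit 6, enqueue []
Visit 7, enqueue []
Visit 1, enqueue [0]
Visit 0, enqueue [5]
Visit 5, enqueue []

BFS order: [3, 4, 2, 6, 7, 1, 0, 5]


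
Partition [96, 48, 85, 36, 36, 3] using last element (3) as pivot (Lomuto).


Pivot: 3
Place pivot at 0: [3, 48, 85, 36, 36, 96]

Partitioned: [3, 48, 85, 36, 36, 96]


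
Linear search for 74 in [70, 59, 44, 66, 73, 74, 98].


i=0: 70!=74
i=1: 59!=74
i=2: 44!=74
i=3: 66!=74
i=4: 73!=74
i=5: 74==74 found!

Found at 5, 6 comps


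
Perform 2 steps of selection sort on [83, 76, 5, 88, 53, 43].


Initial: [83, 76, 5, 88, 53, 43]
Step 1: min=5 at 2
  Swap: [5, 76, 83, 88, 53, 43]
Step 2: min=43 at 5
  Swap: [5, 43, 83, 88, 53, 76]

After 2 steps: [5, 43, 83, 88, 53, 76]


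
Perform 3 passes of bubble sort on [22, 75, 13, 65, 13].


Initial: [22, 75, 13, 65, 13]
Pass 1: [22, 13, 65, 13, 75] (3 swaps)
Pass 2: [13, 22, 13, 65, 75] (2 swaps)
Pass 3: [13, 13, 22, 65, 75] (1 swaps)

After 3 passes: [13, 13, 22, 65, 75]


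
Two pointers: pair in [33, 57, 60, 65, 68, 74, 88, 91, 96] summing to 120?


lo=0(33)+hi=8(96)=129
lo=0(33)+hi=7(91)=124
lo=0(33)+hi=6(88)=121
lo=0(33)+hi=5(74)=107
lo=1(57)+hi=5(74)=131
lo=1(57)+hi=4(68)=125
lo=1(57)+hi=3(65)=122
lo=1(57)+hi=2(60)=117

No pair found


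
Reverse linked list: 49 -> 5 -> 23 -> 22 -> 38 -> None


Step 1: curr=49, set curr.next=prev(None) | reversed so far: 49
Step 2: curr=5, set curr.next=prev(49) | reversed so far: 5 -> 49
Step 3: curr=23, set curr.next=prev(5) | reversed so far: 23 -> 5 -> 49
Step 4: curr=22, set curr.next=prev(23) | reversed so far: 22 -> 23 -> 5 -> 49
Step 5: curr=38, set curr.next=prev(22) | reversed so far: 38 -> 22 -> 23 -> 5 -> 49

38 -> 22 -> 23 -> 5 -> 49 -> None


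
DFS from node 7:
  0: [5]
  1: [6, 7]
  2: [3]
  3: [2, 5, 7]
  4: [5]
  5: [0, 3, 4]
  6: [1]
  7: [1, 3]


Visit 7, push [3, 1]
Visit 1, push [6]
Visit 6, push []
Visit 3, push [5, 2]
Visit 2, push []
Visit 5, push [4, 0]
Visit 0, push []
Visit 4, push []

DFS order: [7, 1, 6, 3, 2, 5, 0, 4]


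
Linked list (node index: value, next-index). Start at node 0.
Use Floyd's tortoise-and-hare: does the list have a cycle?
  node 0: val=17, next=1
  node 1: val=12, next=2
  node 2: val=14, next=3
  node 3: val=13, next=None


Floyd's tortoise (slow, +1) and hare (fast, +2):
  init: slow=0, fast=0
  step 1: slow=1, fast=2
  step 2: fast 2->3->None, no cycle

Cycle: no


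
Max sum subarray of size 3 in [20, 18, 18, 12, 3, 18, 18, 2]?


[0:3]: 56
[1:4]: 48
[2:5]: 33
[3:6]: 33
[4:7]: 39
[5:8]: 38

Max: 56 at [0:3]


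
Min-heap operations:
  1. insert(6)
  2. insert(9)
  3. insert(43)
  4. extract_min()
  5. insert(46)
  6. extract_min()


insert(6) -> [6]
insert(9) -> [6, 9]
insert(43) -> [6, 9, 43]
extract_min()->6, [9, 43]
insert(46) -> [9, 43, 46]
extract_min()->9, [43, 46]

Final heap: [43, 46]


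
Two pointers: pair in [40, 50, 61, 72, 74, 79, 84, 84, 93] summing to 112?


lo=0(40)+hi=8(93)=133
lo=0(40)+hi=7(84)=124
lo=0(40)+hi=6(84)=124
lo=0(40)+hi=5(79)=119
lo=0(40)+hi=4(74)=114
lo=0(40)+hi=3(72)=112

Yes: 40+72=112


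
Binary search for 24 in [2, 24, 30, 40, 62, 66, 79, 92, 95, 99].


Step 1: lo=0, hi=9, mid=4, val=62
Step 2: lo=0, hi=3, mid=1, val=24

Found at index 1


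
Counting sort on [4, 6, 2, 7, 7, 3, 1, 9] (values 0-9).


Input: [4, 6, 2, 7, 7, 3, 1, 9]
Counts: [0, 1, 1, 1, 1, 0, 1, 2, 0, 1]

Sorted: [1, 2, 3, 4, 6, 7, 7, 9]


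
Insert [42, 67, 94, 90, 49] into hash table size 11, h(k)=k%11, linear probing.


Insert 42: h=9 -> slot 9
Insert 67: h=1 -> slot 1
Insert 94: h=6 -> slot 6
Insert 90: h=2 -> slot 2
Insert 49: h=5 -> slot 5

Table: [None, 67, 90, None, None, 49, 94, None, None, 42, None]


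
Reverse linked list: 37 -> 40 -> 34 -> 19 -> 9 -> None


Step 1: curr=37, set curr.next=prev(None) | reversed so far: 37
Step 2: curr=40, set curr.next=prev(37) | reversed so far: 40 -> 37
Step 3: curr=34, set curr.next=prev(40) | reversed so far: 34 -> 40 -> 37
Step 4: curr=19, set curr.next=prev(34) | reversed so far: 19 -> 34 -> 40 -> 37
Step 5: curr=9, set curr.next=prev(19) | reversed so far: 9 -> 19 -> 34 -> 40 -> 37

9 -> 19 -> 34 -> 40 -> 37 -> None


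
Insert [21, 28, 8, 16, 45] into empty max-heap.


Insert 21: [21]
Insert 28: [28, 21]
Insert 8: [28, 21, 8]
Insert 16: [28, 21, 8, 16]
Insert 45: [45, 28, 8, 16, 21]

Final heap: [45, 28, 8, 16, 21]


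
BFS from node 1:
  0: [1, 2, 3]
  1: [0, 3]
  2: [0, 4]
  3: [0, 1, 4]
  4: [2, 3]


Visit 1, enqueue [0, 3]
Visit 0, enqueue [2]
Visit 3, enqueue [4]
Visit 2, enqueue []
Visit 4, enqueue []

BFS order: [1, 0, 3, 2, 4]


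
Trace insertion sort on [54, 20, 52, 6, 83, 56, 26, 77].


Initial: [54, 20, 52, 6, 83, 56, 26, 77]
Insert 20: [20, 54, 52, 6, 83, 56, 26, 77]
Insert 52: [20, 52, 54, 6, 83, 56, 26, 77]
Insert 6: [6, 20, 52, 54, 83, 56, 26, 77]
Insert 83: [6, 20, 52, 54, 83, 56, 26, 77]
Insert 56: [6, 20, 52, 54, 56, 83, 26, 77]
Insert 26: [6, 20, 26, 52, 54, 56, 83, 77]
Insert 77: [6, 20, 26, 52, 54, 56, 77, 83]

Sorted: [6, 20, 26, 52, 54, 56, 77, 83]


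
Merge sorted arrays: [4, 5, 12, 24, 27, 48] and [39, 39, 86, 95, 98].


Take 4 from A
Take 5 from A
Take 12 from A
Take 24 from A
Take 27 from A
Take 39 from B
Take 39 from B
Take 48 from A

Merged: [4, 5, 12, 24, 27, 39, 39, 48, 86, 95, 98]


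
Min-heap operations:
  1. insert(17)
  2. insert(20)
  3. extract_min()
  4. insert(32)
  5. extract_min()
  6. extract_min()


insert(17) -> [17]
insert(20) -> [17, 20]
extract_min()->17, [20]
insert(32) -> [20, 32]
extract_min()->20, [32]
extract_min()->32, []

Final heap: []


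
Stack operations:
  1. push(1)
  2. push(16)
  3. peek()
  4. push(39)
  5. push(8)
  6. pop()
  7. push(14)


push(1) -> [1]
push(16) -> [1, 16]
peek()->16
push(39) -> [1, 16, 39]
push(8) -> [1, 16, 39, 8]
pop()->8, [1, 16, 39]
push(14) -> [1, 16, 39, 14]

Final stack: [1, 16, 39, 14]


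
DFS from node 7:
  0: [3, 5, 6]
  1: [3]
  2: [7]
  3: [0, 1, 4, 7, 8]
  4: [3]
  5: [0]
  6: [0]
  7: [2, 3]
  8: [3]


Visit 7, push [3, 2]
Visit 2, push []
Visit 3, push [8, 4, 1, 0]
Visit 0, push [6, 5]
Visit 5, push []
Visit 6, push []
Visit 1, push []
Visit 4, push []
Visit 8, push []

DFS order: [7, 2, 3, 0, 5, 6, 1, 4, 8]


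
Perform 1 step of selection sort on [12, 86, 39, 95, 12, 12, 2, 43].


Initial: [12, 86, 39, 95, 12, 12, 2, 43]
Step 1: min=2 at 6
  Swap: [2, 86, 39, 95, 12, 12, 12, 43]

After 1 step: [2, 86, 39, 95, 12, 12, 12, 43]


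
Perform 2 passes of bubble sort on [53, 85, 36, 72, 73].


Initial: [53, 85, 36, 72, 73]
Pass 1: [53, 36, 72, 73, 85] (3 swaps)
Pass 2: [36, 53, 72, 73, 85] (1 swaps)

After 2 passes: [36, 53, 72, 73, 85]


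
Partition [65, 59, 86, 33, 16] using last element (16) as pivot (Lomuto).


Pivot: 16
Place pivot at 0: [16, 59, 86, 33, 65]

Partitioned: [16, 59, 86, 33, 65]


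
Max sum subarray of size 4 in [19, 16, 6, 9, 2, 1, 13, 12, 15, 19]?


[0:4]: 50
[1:5]: 33
[2:6]: 18
[3:7]: 25
[4:8]: 28
[5:9]: 41
[6:10]: 59

Max: 59 at [6:10]


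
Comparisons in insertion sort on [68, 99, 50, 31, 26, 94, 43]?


Algorithm: insertion sort
Input: [68, 99, 50, 31, 26, 94, 43]
Sorted: [26, 31, 43, 50, 68, 94, 99]

17


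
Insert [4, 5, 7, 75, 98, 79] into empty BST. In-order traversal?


Insert 4: root
Insert 5: R from 4
Insert 7: R from 4 -> R from 5
Insert 75: R from 4 -> R from 5 -> R from 7
Insert 98: R from 4 -> R from 5 -> R from 7 -> R from 75
Insert 79: R from 4 -> R from 5 -> R from 7 -> R from 75 -> L from 98

In-order: [4, 5, 7, 75, 79, 98]


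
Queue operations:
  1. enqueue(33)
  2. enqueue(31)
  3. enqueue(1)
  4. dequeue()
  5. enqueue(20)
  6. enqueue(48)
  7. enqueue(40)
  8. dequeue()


enqueue(33) -> [33]
enqueue(31) -> [33, 31]
enqueue(1) -> [33, 31, 1]
dequeue()->33, [31, 1]
enqueue(20) -> [31, 1, 20]
enqueue(48) -> [31, 1, 20, 48]
enqueue(40) -> [31, 1, 20, 48, 40]
dequeue()->31, [1, 20, 48, 40]

Final queue: [1, 20, 48, 40]


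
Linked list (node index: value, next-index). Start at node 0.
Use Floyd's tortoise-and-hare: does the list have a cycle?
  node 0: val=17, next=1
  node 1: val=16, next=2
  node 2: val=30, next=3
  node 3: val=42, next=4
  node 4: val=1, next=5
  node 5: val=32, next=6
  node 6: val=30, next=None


Floyd's tortoise (slow, +1) and hare (fast, +2):
  init: slow=0, fast=0
  step 1: slow=1, fast=2
  step 2: slow=2, fast=4
  step 3: slow=3, fast=6
  step 4: fast -> None, no cycle

Cycle: no
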